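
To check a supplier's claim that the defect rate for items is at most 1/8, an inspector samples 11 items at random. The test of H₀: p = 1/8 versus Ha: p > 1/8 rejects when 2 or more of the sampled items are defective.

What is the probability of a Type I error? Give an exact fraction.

Under H₀, K ~ Binomial(11, 1/8); the Type I error rate is P(K ≥ 2).
α = 1 − P(K ≤ 1) = 1 − 2542277241/4294967296 = 1752690055/4294967296.

1752690055/4294967296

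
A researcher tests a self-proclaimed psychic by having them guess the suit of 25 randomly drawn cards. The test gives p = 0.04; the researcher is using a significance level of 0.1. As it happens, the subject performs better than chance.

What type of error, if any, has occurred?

The conventional null hypothesis is that the subject is guessing at random (p = 1/4).
Since p = 0.04 < α = 0.1, H₀ is rejected.
H₀ is false (actually the subject performs better than chance).
The decision matches the true state — no error.

Neither — the decision is correct.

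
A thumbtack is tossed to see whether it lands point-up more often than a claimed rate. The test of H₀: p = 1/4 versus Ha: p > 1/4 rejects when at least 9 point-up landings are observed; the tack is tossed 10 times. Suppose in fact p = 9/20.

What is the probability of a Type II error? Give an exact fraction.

10193896961809/10240000000000

β = P(fail to reject H₀ | Ha true) = P(X ≤ 8 | p = 9/20), X ~ Binomial(10, 9/20).
Adding the binomial probabilities P(X=0)+…+P(X=8) at p = 9/20 gives 10193896961809/10240000000000.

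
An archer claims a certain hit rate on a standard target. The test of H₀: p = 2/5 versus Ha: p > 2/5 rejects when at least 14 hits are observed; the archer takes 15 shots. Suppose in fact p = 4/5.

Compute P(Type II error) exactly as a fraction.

β = P(fail to reject H₀ | Ha true) = P(Y ≤ 13 | p = 4/5), Y ~ Binomial(15, 4/5).
Adding the binomial probabilities P(Y=0)+…+P(Y=13) at p = 4/5 gives 25417304461/30517578125.

25417304461/30517578125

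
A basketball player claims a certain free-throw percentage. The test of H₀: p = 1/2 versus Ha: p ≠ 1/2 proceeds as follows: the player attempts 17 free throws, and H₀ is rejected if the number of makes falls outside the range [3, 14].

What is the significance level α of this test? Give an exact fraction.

α = P(K ≤ 2 or K ≥ 15 | p = 1/2), K ~ Binomial(17, 1/2).
Each tail has probability (1 + 17 + 136)/131072; doubling gives α = 308/131072 = 77/32768.

77/32768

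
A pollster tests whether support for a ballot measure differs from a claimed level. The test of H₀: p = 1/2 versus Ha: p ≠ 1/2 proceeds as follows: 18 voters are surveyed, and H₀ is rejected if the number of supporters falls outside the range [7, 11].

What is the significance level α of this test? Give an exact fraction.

The significance level is the null-hypothesis probability of the rejection region {≤6} ∪ {≥12}.
Each tail has probability (1 + 18 + 153 + 816 + 3060 + 8568 + 18564)/262144; doubling gives α = 62360/262144 = 7795/32768.

7795/32768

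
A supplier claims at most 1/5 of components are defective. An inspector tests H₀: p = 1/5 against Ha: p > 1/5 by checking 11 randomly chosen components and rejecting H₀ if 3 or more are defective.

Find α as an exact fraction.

3736313/9765625

Under H₀, Y ~ Binomial(11, 1/5); the Type I error rate is P(Y ≥ 3).
Via the complement, α = 1 − Σ_{j=0}^{2} C(11,j)(1/5)^j(4/5)^{11-j} = 3736313/9765625.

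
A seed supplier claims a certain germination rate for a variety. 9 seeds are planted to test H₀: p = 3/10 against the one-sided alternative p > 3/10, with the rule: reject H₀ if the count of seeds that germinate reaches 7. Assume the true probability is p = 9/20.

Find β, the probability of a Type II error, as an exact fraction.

30407271323/32000000000

Under the alternative p = 9/20, Y ~ Binomial(9, 9/20); β is the probability the test does not reject, P(Y < 7).
Summing C(9,j)·(9/20)^j·(11/20)^{9-j} for j = 0..6 gives 30407271323/32000000000.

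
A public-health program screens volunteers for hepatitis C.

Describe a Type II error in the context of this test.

A Type II error would mean concluding that the patient does not have hepatitis C (or at least failing to establish that the patient has hepatitis C) when in fact the patient has hepatitis C.

With the conventional null hypothesis that the patient does not have hepatitis C:
A Type II error is failing to reject H₀ when H₀ is false.
Here that means clearing the patient as negative when actually the patient has hepatitis C.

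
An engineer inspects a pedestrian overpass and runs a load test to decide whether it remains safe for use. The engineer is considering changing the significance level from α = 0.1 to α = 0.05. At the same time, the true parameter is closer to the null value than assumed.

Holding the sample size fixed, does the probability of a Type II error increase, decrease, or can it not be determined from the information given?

It increases.

Lowering α raises the bar for rejection; under Ha, the test now fails to reject on outcomes it previously would have rejected. A smaller departure from H₀ means the test statistic under Ha is distributed closer to where it would be under H₀; rejection becomes less likely. Both changes push β in the same direction.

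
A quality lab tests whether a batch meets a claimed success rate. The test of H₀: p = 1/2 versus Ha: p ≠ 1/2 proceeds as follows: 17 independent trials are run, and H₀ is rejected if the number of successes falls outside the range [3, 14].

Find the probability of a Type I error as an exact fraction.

77/32768

Under H₀, S ~ Binomial(17, 1/2); α is the probability of landing in either tail, P(S ≤ 2) + P(S ≥ 15).
The two tails are symmetric, so α = 2·(1 + 17 + 136)/2^17 = 308/131072 = 77/32768.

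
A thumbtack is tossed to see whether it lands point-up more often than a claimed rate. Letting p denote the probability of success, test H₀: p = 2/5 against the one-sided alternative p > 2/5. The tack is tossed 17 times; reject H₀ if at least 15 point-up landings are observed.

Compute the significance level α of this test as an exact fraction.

The Type I error probability is α = P(S ≥ 15) computed under H₀, where S ~ Binomial(17, 2/5).
P(S ≥ 15) = Σ_{j=15}^{17} C(17,j)·(2/5)^j·(3/5)^{17-j} = 8716288/152587890625.

8716288/152587890625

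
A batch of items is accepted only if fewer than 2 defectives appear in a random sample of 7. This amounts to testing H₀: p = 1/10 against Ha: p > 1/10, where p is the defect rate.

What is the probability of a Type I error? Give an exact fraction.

The significance level is the probability, assuming p = 1/10, of seeing 2 or more defectives in 7 draws.
Via the complement, α = 1 − Σ_{j=0}^{1} C(7,j)(1/10)^j(9/10)^{7-j} = 93559/625000.

93559/625000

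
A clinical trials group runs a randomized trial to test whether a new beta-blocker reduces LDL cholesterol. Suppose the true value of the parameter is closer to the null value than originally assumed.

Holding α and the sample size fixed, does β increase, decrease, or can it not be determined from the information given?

When the true parameter is near the null value, the test has a harder time distinguishing Ha from H₀.

It increases.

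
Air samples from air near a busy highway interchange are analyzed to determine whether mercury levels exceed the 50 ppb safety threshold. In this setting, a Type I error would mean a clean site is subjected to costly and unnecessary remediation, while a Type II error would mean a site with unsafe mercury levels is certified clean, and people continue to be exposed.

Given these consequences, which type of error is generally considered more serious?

The Type II consequence (a site with unsafe mercury levels is certified clean, and people continue to be exposed) is more severe than the Type I consequence (a clean site is subjected to costly and unnecessary remediation).

Type II error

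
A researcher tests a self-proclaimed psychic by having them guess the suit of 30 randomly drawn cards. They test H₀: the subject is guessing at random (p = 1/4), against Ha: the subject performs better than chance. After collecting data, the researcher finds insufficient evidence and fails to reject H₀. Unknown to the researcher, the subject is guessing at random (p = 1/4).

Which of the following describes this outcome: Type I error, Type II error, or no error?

No error — this is a correct decision.

The test retained a true H₀ — the decision matches the true state.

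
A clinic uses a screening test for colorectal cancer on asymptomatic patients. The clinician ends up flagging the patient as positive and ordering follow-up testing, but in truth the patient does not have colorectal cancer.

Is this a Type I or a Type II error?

Type I error

The null hypothesis here is that the patient does not have colorectal cancer.
'Flagging the patient as positive and ordering follow-up testing' corresponds to rejecting H₀.
H₀ was rejected but H₀ is true — a Type I error (false positive).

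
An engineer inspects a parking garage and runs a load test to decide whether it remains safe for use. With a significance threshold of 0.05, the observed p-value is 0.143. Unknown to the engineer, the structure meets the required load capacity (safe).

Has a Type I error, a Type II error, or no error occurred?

Neither — the decision is correct.

The conventional null hypothesis is that the structure meets the required load capacity (safe).
Since p = 0.143 ≥ α = 0.05, H₀ is not rejected.
H₀ is true (actually the structure meets the required load capacity (safe)).
The decision matches the true state — no error.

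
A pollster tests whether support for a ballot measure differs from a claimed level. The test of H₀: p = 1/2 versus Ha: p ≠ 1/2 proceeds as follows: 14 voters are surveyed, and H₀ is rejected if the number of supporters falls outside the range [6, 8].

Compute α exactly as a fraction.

The significance level is the null-hypothesis probability of the rejection region {≤5} ∪ {≥9}.
By symmetry, α = 2·P(Y ≤ 5) = 2·(1 + 14 + 91 + 364 + 1001 + 2002)/16384 = 6946/16384 = 3473/8192.

3473/8192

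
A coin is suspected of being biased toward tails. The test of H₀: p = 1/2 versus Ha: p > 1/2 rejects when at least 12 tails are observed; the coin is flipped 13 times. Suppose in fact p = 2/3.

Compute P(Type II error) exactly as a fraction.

510961/531441

Under the alternative p = 2/3, Y ~ Binomial(13, 2/3); β is the probability the test does not reject, P(Y < 12).
Equivalently, β = 1 − P(Y ≥ 12) = 510961/531441.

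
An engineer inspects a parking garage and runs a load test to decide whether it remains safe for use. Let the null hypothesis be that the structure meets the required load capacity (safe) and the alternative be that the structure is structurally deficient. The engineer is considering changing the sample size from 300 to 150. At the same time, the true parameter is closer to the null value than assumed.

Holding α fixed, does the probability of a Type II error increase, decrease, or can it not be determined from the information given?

A smaller sample increases the standard error, so the sampling distributions under H₀ and Ha overlap more. When the true parameter is near the null value, the test has a harder time distinguishing Ha from H₀. Both changes push β in the same direction.

It increases.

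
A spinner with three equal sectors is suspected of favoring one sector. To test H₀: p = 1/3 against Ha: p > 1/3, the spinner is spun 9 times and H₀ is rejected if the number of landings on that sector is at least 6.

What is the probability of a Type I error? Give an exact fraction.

α = P(reject H₀ | H₀ true) = P(K ≥ 6 | p = 1/3), with K ~ Binomial(9, 1/3).
Adding the binomial terms for j = 6 through 9 with p = 1/3 yields 835/19683.

835/19683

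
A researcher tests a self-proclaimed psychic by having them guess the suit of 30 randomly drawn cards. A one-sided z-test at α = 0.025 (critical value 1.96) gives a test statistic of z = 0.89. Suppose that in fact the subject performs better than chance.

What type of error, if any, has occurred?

The conventional null hypothesis is that the subject is guessing at random (p = 1/4).
Since z = 0.89 ≤ z* = 1.96, H₀ is not rejected.
H₀ is false (actually the subject performs better than chance).
Failing to reject a false H₀ is a Type II error.

Type II error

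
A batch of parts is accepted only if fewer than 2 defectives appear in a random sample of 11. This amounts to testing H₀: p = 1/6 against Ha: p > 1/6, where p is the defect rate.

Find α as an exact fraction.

12909191/22674816

The significance level is the probability, assuming p = 1/6, of seeing 2 or more defectives in 11 draws.
α = 1 − P(K ≤ 1) = 1 − 9765625/22674816 = 12909191/22674816.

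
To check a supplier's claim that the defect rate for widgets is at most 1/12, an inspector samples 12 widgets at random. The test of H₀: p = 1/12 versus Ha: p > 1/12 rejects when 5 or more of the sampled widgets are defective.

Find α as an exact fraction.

2867643737/1486016741376

α = P(reject H₀ | H₀ true) = P(Y ≥ 5 | p = 1/12), Y ~ Binomial(12, 1/12).
α = 1 − P(Y ≤ 4) = 1 − 1483149097639/1486016741376 = 2867643737/1486016741376.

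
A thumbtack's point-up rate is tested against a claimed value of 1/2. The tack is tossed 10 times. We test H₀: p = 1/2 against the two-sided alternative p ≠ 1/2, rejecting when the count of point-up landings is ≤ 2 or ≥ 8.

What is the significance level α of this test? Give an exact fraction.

7/64

The significance level is the null-hypothesis probability of the rejection region {≤2} ∪ {≥8}.
By symmetry, α = 2·P(X ≤ 2) = 2·(1 + 10 + 45)/1024 = 112/1024 = 7/64.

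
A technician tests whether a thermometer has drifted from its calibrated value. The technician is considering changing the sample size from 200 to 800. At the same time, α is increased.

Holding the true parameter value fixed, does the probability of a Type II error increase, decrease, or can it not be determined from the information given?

A larger sample reduces the standard error, pulling the sampling distribution under Ha further from the non-rejection region. With a larger α the critical value moves toward the center, so more of the Ha sampling distribution lies in the rejection region. Both changes push β in the same direction.

It decreases.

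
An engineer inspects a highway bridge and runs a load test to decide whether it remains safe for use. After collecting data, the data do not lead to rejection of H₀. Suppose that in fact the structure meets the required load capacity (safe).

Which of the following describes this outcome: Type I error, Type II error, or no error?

No error (correct decision).

The conventional null hypothesis here is that the structure meets the required load capacity (safe).
The test retained a true H₀ — the decision matches the true state.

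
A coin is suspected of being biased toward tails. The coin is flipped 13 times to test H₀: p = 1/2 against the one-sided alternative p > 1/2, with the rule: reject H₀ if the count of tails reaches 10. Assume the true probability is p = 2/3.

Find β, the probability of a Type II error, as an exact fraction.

Under the alternative p = 2/3, S ~ Binomial(13, 2/3); β is the probability the test does not reject, P(S < 10).
Adding the binomial probabilities P(S=0)+…+P(S=9) at p = 2/3 gives 1080275/1594323.

1080275/1594323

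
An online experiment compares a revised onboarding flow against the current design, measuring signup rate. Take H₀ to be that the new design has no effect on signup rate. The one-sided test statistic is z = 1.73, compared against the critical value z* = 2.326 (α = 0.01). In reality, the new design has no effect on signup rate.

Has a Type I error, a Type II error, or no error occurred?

Since z = 1.73 ≤ z* = 2.326, H₀ is not rejected.
H₀ is true (actually the new design has no effect on signup rate).
The decision matches the true state — no error.

No error — this is a correct decision.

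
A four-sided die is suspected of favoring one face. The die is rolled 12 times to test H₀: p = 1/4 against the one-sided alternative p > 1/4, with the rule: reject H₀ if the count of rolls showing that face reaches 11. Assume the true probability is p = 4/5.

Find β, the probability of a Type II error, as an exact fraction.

177031761/244140625

Under the alternative p = 4/5, S ~ Binomial(12, 4/5); β is the probability the test does not reject, P(S < 11).
Equivalently, β = 1 − P(S ≥ 11) = 177031761/244140625.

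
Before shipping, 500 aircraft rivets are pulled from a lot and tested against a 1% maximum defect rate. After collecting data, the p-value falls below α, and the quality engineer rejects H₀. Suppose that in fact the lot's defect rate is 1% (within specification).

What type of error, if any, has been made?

Type I error

The conventional null hypothesis here is that the lot's defect rate is 1% (within specification).
H₀ was rejected, but H₀ is actually true.
Rejecting a true null hypothesis is a Type I error (false positive).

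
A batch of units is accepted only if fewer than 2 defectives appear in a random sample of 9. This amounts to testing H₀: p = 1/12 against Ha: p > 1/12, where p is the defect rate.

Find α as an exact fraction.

218150683/1289945088

α = P(reject H₀ | H₀ true) = P(K ≥ 2 | p = 1/12), K ~ Binomial(9, 1/12).
Computing the lower-tail complement: 1 − 1071794405/1289945088 = 218150683/1289945088.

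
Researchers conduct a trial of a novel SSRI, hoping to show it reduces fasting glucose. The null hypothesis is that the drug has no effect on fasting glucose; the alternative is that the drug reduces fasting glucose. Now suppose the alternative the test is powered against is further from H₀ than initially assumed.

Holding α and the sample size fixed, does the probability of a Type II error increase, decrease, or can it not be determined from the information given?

A bigger departure from H₀ is easier for the test to detect, so it fails to reject less often.

It decreases.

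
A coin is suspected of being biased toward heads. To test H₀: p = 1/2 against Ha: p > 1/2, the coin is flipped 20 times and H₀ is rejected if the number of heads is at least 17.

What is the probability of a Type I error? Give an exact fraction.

α = P(reject H₀ | H₀ true) = P(Y ≥ 17 | p = 1/2), with Y ~ Binomial(20, 1/2).
That's C(20,17) + C(20,18) + C(20,19) + C(20,20) over 2^20, i.e. (1140 + 190 + 20 + 1)/1048576 = 1351/1048576.

1351/1048576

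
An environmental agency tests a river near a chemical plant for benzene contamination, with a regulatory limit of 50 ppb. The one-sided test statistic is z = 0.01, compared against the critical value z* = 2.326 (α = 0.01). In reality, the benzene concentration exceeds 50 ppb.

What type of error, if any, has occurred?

Type II error

The conventional null hypothesis is that the benzene concentration is at or below 50 ppb (safe).
Since z = 0.01 ≤ z* = 2.326, H₀ is not rejected.
H₀ is false (actually the benzene concentration exceeds 50 ppb).
Failing to reject a false H₀ is a Type II error.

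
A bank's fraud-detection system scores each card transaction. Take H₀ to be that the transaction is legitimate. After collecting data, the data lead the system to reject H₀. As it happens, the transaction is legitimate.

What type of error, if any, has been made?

H₀ was rejected, but H₀ is actually true.
Rejecting a true null hypothesis is a Type I error (false positive).

Type I error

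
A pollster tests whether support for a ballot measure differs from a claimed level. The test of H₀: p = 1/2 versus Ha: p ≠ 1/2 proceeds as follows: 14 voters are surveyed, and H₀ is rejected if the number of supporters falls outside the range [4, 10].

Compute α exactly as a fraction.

235/4096

The significance level is the null-hypothesis probability of the rejection region {≤3} ∪ {≥11}.
The two tails are symmetric, so α = 2·(1 + 14 + 91 + 364)/2^14 = 940/16384 = 235/4096.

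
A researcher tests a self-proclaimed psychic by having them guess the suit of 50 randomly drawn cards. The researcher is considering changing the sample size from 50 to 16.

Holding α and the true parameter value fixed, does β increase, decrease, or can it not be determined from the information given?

Reducing n widens both sampling distributions, so the test has less ability to distinguish Ha from H₀.

It increases.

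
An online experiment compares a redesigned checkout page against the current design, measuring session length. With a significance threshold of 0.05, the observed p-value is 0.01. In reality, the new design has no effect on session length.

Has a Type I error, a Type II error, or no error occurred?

The conventional null hypothesis is that the new design has no effect on session length.
Since p = 0.01 < α = 0.05, H₀ is rejected.
H₀ is true (actually the new design has no effect on session length).
Rejecting a true H₀ is a Type I error.

Type I error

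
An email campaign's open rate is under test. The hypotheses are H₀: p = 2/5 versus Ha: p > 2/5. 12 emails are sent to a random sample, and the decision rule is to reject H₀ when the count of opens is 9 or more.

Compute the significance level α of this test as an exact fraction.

α = P(reject H₀ | H₀ true) = P(S ≥ 9 | p = 2/5), with S ~ Binomial(12, 2/5).
Adding the binomial terms for j = 9 through 12 with p = 2/5 yields 745472/48828125.

745472/48828125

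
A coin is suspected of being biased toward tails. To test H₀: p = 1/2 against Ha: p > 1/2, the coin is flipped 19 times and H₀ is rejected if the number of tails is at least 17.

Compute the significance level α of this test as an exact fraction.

191/524288

α = P(reject H₀ | H₀ true) = P(S ≥ 17 | p = 1/2), with S ~ Binomial(19, 1/2).
Summing the upper tail: (171 + 19 + 1) / 2^19 = 191/524288.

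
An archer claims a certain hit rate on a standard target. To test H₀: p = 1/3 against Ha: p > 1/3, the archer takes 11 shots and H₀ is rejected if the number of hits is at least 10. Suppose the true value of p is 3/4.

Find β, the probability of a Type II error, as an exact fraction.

β = P(fail to reject H₀ | Ha true) = P(S ≤ 9 | p = 3/4), S ~ Binomial(11, 3/4).
Adding the binomial probabilities P(S=0)+…+P(S=9) at p = 3/4 gives 1683809/2097152.

1683809/2097152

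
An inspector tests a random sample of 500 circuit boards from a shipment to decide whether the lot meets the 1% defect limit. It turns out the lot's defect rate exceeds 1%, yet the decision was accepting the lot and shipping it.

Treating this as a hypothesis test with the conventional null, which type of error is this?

Type II error

The null hypothesis here is that the lot's defect rate is 1% (within specification).
'Accepting the lot and shipping it' corresponds to failing to reject H₀.
H₀ was not rejected but H₀ is false — a Type II error (false negative).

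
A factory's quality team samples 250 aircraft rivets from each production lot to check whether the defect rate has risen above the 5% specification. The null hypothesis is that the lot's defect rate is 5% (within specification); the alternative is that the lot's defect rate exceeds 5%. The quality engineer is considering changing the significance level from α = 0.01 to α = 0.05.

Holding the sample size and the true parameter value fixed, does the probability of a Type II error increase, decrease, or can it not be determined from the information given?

It decreases.

A larger α widens the rejection region, so when the alternative is true more outcomes lead to rejection — failing to reject becomes less likely.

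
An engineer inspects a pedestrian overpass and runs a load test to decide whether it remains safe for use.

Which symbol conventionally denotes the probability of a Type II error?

β

P(Type II error) = P(fail to reject H₀ | H₀ false) = β.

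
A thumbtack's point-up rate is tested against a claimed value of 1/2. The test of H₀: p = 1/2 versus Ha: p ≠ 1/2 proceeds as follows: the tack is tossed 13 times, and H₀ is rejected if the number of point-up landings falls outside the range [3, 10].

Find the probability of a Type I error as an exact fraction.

23/1024

Under H₀, X ~ Binomial(13, 1/2); α is the probability of landing in either tail, P(X ≤ 2) + P(X ≥ 11).
Each tail has probability (1 + 13 + 78)/8192; doubling gives α = 184/8192 = 23/1024.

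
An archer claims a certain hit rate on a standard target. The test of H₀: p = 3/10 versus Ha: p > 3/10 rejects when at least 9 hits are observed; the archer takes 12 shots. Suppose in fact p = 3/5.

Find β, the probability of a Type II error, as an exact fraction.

β = P(fail to reject H₀ | Ha true) = P(S ≤ 8 | p = 3/5), S ~ Binomial(12, 3/5).
Adding the binomial probabilities P(S=0)+…+P(S=8) at p = 3/5 gives 37825328/48828125.

37825328/48828125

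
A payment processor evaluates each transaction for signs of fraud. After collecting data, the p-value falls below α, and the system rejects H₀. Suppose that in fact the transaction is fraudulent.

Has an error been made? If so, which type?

Neither — the decision is correct.

The conventional null hypothesis here is that the transaction is legitimate.
The test rejected a false H₀ — the decision matches the true state.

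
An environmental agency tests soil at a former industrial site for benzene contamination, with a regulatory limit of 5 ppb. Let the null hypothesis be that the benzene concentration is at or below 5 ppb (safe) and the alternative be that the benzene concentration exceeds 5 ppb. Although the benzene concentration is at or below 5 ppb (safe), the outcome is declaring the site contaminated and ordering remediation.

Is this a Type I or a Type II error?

'Declaring the site contaminated and ordering remediation' corresponds to rejecting H₀.
H₀ was rejected but H₀ is true — a Type I error (false positive).

Type I error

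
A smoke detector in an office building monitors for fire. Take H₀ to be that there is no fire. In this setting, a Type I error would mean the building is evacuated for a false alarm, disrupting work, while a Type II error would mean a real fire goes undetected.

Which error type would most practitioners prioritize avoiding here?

Type II error

The Type II consequence (a real fire goes undetected) is more severe than the Type I consequence (the building is evacuated for a false alarm, disrupting work).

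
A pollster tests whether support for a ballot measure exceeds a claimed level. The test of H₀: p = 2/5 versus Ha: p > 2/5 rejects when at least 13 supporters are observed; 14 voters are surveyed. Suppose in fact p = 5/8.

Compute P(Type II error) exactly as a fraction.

4340673464229/4398046511104

Under the alternative p = 5/8, S ~ Binomial(14, 5/8); β is the probability the test does not reject, P(S < 13).
Adding the binomial probabilities P(S=0)+…+P(S=12) at p = 5/8 gives 4340673464229/4398046511104.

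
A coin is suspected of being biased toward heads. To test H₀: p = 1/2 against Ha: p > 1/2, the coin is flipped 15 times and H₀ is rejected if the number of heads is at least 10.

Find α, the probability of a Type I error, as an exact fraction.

Under H₀, S ~ Binomial(15, 1/2), and α = P(S ≥ 10).
That's C(15,10) + C(15,11) + C(15,12) + C(15,13) + C(15,14) + C(15,15) over 2^15, i.e. (3003 + 1365 + 455 + 105 + 15 + 1)/32768 = 4944/32768 = 309/2048.

309/2048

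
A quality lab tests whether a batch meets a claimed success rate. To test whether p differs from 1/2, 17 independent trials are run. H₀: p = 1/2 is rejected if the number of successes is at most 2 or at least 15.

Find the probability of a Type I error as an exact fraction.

77/32768

The significance level is the null-hypothesis probability of the rejection region {≤2} ∪ {≥15}.
Each tail has probability (1 + 17 + 136)/131072; doubling gives α = 308/131072 = 77/32768.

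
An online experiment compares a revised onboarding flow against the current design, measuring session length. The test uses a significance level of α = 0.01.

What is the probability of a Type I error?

0.01

The significance level α is, by definition, the probability of a Type I error — P(reject H₀ | H₀ true).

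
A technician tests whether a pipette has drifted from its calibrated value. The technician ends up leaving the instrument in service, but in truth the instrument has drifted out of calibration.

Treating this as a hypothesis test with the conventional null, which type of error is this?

The null hypothesis here is that the instrument is correctly calibrated.
'Leaving the instrument in service' corresponds to failing to reject H₀.
H₀ was not rejected but H₀ is false — a Type II error (false negative).

Type II error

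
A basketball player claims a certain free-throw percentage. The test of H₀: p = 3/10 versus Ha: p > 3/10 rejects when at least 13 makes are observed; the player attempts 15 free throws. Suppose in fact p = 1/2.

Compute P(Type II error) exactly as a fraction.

A Type II error is failing to reject when Ha holds: with p = 1/2, β = P(S ≤ 12).
Summing C(15,j)·(1/2)^j·(1/2)^{15-j} for j = 0..12 gives 32647/32768.

32647/32768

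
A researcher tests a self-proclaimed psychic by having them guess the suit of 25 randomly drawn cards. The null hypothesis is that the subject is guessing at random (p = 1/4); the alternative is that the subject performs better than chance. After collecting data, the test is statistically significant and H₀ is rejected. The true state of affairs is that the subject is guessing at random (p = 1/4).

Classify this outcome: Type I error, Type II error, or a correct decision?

Type I error

H₀ was rejected, but H₀ is actually true.
Rejecting a true null hypothesis is a Type I error (false positive).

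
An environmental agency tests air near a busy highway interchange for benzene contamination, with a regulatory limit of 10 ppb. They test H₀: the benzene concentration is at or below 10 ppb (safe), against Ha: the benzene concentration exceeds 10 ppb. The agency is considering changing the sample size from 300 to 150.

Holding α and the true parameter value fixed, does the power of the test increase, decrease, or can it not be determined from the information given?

A smaller sample increases the standard error, so the sampling distributions under H₀ and Ha overlap more.
Since power = 1 − β and β increases, power decreases.

It decreases.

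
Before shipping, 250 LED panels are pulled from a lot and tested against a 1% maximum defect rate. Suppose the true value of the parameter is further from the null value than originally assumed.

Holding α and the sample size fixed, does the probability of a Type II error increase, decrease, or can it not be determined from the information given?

It decreases.

A larger true effect moves the Ha sampling distribution further from the H₀ critical value, making rejection more likely when Ha is true.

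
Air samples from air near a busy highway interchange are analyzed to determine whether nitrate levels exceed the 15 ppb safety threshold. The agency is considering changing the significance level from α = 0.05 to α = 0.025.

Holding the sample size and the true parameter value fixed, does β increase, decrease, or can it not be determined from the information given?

It increases.

A smaller α moves the rejection region further into the tail. With the alternative true, more outcomes now fall outside the rejection region, so failing to reject becomes more likely.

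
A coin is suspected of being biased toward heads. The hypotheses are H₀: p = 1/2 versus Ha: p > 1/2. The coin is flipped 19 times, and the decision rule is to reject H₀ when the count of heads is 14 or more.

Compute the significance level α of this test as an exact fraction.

Under H₀, K ~ Binomial(19, 1/2), and α = P(K ≥ 14).
Summing the upper tail: (11628 + 3876 + 969 + 171 + 19 + 1) / 2^19 = 16664/524288 = 2083/65536.

2083/65536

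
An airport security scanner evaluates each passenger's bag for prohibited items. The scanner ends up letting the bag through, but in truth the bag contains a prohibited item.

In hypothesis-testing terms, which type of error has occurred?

The null hypothesis here is that the bag contains no prohibited items.
'Letting the bag through' corresponds to failing to reject H₀.
H₀ was not rejected but H₀ is false — a Type II error (false negative).

Type II error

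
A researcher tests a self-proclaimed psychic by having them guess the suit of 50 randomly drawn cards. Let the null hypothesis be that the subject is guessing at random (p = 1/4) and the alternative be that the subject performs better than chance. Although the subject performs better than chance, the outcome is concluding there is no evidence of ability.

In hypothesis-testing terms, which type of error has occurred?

Type II error

'Concluding there is no evidence of ability' corresponds to failing to reject H₀.
H₀ was not rejected but H₀ is false — a Type II error (false negative).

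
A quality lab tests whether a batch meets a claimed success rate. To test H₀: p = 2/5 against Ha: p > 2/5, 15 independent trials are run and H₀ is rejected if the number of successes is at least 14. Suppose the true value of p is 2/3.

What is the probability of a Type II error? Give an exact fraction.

14070379/14348907

A Type II error is failing to reject when Ha holds: with p = 2/3, β = P(Y ≤ 13).
Summing C(15,j)·(2/3)^j·(1/3)^{15-j} for j = 0..13 gives 14070379/14348907.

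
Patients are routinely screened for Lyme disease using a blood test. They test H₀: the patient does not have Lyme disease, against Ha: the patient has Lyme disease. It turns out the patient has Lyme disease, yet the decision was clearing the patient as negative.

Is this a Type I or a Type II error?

Type II error

'Clearing the patient as negative' corresponds to failing to reject H₀.
H₀ was not rejected but H₀ is false — a Type II error (false negative).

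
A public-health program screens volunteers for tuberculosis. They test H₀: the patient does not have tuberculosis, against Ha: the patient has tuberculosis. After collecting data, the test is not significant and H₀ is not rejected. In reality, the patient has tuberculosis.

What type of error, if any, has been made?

H₀ was not rejected, but H₀ is actually false.
Failing to reject a false null hypothesis is a Type II error (false negative).

Type II error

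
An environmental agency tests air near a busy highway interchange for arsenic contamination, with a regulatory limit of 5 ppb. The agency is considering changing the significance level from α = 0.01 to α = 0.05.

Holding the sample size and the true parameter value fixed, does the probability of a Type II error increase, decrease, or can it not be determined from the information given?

A larger α widens the rejection region, so when the alternative is true more outcomes lead to rejection — failing to reject becomes less likely.

It decreases.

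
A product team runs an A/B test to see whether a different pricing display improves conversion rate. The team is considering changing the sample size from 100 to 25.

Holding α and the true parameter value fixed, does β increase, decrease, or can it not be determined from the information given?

With less data the test statistic is noisier; under Ha, more outcomes land inside the acceptance region.

It increases.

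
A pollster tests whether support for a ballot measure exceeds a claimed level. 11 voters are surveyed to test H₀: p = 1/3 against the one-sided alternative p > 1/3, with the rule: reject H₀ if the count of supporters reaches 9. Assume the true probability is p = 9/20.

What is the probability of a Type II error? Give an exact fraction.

8070737386943/8192000000000

β = P(fail to reject H₀ | Ha true) = P(S ≤ 8 | p = 9/20), S ~ Binomial(11, 9/20).
Equivalently, β = 1 − P(S ≥ 9) = 8070737386943/8192000000000.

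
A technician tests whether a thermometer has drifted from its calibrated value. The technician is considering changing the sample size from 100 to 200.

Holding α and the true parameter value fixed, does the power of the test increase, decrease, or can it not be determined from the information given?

A larger sample reduces the standard error, pulling the sampling distribution under Ha further from the non-rejection region.
Since power = 1 − β and β decreases, power increases.

It increases.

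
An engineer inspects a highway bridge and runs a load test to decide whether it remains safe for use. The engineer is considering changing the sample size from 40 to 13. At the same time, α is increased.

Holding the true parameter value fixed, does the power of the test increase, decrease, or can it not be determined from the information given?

The first change alone would make β increase; the second alone would make β decrease. Which effect dominates depends on the magnitudes, which are not given.
Since power = 1 − β, the effect on power is likewise indeterminate.

Cannot be determined from the information given.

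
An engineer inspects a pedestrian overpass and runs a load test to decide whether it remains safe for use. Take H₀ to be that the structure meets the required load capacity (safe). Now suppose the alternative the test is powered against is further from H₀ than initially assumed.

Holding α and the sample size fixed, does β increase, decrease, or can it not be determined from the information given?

It decreases.

The further the true parameter sits from the null value, the more of the Ha sampling distribution falls in the rejection region.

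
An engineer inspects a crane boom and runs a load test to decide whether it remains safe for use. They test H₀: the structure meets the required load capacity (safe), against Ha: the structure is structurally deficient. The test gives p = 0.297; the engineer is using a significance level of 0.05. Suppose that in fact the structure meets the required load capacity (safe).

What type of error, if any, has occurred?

No error (correct decision).

Since p = 0.297 ≥ α = 0.05, H₀ is not rejected.
H₀ is true (actually the structure meets the required load capacity (safe)).
The decision matches the true state — no error.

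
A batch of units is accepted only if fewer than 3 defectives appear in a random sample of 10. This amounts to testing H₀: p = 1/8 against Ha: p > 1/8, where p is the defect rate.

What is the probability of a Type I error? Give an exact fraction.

32078615/268435456

Under H₀, K ~ Binomial(10, 1/8); the Type I error rate is P(K ≥ 3).
α = 1 − P(K ≤ 2) = 1 − 236356841/268435456 = 32078615/268435456.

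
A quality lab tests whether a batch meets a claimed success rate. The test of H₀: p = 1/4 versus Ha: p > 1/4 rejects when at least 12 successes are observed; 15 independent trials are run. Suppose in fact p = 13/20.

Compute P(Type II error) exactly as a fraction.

Under the alternative p = 13/20, S ~ Binomial(15, 13/20); β is the probability the test does not reject, P(S < 12).
Adding the binomial probabilities P(S=0)+…+P(S=11) at p = 13/20 gives 6777270377107586237/8192000000000000000.

6777270377107586237/8192000000000000000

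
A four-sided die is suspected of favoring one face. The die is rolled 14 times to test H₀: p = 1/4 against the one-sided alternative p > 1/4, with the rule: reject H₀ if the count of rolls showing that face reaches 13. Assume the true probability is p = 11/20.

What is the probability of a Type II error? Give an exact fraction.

1633670388436281453/1638400000000000000

A Type II error is failing to reject when Ha holds: with p = 11/20, β = P(S ≤ 12).
Equivalently, β = 1 − P(S ≥ 13) = 1633670388436281453/1638400000000000000.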